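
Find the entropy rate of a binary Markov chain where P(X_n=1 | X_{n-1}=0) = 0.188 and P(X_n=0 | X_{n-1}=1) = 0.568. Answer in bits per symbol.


Stationary distribution: pi_0 = p10/(p01+p10) = 0.7513, pi_1 = 0.2487. Entropy rate H' = pi_0*H(p01) + pi_1*H(p10) = 0.7513*0.6973 + 0.2487*0.9866 = 0.7692

0.7692 bits/symbol


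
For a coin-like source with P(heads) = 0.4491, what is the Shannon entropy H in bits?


H = -p*log2(p) - (1-p)*log2(1-p). -0.4491*log2(0.4491) = 0.518662; -0.5509*log2(0.5509) = 0.473850. H = 0.518662 + 0.473850 = 0.9925

0.9925 bits


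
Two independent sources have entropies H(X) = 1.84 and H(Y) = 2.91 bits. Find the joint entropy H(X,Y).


For independent variables, H(X,Y) = H(X) + H(Y) = 1.84 + 2.91 = 4.75

4.75 bits


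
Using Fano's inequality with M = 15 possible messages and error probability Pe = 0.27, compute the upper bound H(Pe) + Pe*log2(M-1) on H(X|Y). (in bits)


H(Pe) = -Pe*log2(Pe) - (1-Pe)*log2(1-Pe) = -0.27*log2(0.27) - 0.73*log2(0.73) = 0.510022 + 0.331443 = 0.8415. Pe*log2(M-1) = 0.27*log2(14) = 1.027986. Bound = H(Pe) + Pe*log2(M-1) = 0.510022 + 0.331443 + 1.027986 = 1.8695

1.8695 bits


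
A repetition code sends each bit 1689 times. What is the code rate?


Rate = k/n = 1/1689

1/1689


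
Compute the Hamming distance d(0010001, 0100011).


Count differing positions: . ^ ^ . . ^ . = 3 differences

3


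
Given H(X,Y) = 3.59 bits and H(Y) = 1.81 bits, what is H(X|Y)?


H(X|Y) = H(X,Y) - H(Y) = 3.59 - 1.81 = 1.78

1.78 bits


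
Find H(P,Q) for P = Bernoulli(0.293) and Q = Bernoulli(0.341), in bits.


H(P,Q) = -p*log2(q) - (1-p)*log2(1-q). -0.293*log2(0.341) = 0.454782; -0.707*log2(0.659) = 0.425366. H(P,Q) = 0.454782 + 0.425366 = 0.8801

0.8801 bits


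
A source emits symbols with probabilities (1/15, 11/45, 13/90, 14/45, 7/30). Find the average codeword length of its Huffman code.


Huffman construction (repeatedly merge the two least-probable nodes; each merge adds 1 bit to every symbol beneath it): 1/15 + 13/90 = 19/90; 19/90 + 7/30 = 4/9; 11/45 + 14/45 = 5/9; 4/9 + 5/9 = 1. Resulting codeword lengths (in the order the probabilities were given): (3, 2, 3, 2, 2). L_avg = sum(p_i * l_i) = 1/15*3 + 11/45*2 + 13/90*3 + 14/45*2 + 7/30*2 = 199/90 = 2.2111

2.2111 bits


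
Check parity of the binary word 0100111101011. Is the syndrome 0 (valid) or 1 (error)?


Syndrome = XOR of all bits = 0 XOR 1 XOR 0 XOR 0 XOR 1 XOR 1 XOR 1 XOR 1 XOR 0 XOR 1 XOR 0 XOR 1 XOR 1 = 0

0


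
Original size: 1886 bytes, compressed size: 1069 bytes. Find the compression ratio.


Ratio = original / compressed = 1886 / 1069 = 1.7643

1.7643


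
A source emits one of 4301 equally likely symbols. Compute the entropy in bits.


H = log2(n) = log2(4301) = 12.0705

12.0705 bits


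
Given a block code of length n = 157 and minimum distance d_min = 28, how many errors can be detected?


Detection capability = d_min - 1 = 28 - 1 = 27

27 errors


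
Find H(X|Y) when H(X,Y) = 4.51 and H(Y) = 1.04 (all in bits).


H(X|Y) = H(X,Y) - H(Y) = 4.51 - 1.04 = 3.47

3.47 bits


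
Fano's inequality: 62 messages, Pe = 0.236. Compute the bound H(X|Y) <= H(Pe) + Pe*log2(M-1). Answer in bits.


H(Pe) = -Pe*log2(Pe) - (1-Pe)*log2(1-Pe) = -0.236*log2(0.236) - 0.764*log2(0.764) = 0.491621 + 0.296704 = 0.7883. Pe*log2(M-1) = 0.236*log2(61) = 1.399654. Bound = H(Pe) + Pe*log2(M-1) = 0.491621 + 0.296704 + 1.399654 = 2.188

2.188 bits


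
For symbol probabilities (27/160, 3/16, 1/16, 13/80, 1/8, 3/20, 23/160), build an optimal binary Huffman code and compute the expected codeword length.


Huffman construction (repeatedly merge the two least-probable nodes; each merge adds 1 bit to every symbol beneath it): 1/16 + 1/8 = 3/16; 23/160 + 3/20 = 47/160; 13/80 + 27/160 = 53/160; 3/16 + 3/16 = 3/8; 47/160 + 53/160 = 5/8; 3/8 + 5/8 = 1. Resulting codeword lengths (in the order the probabilities were given): (3, 2, 3, 3, 3, 3, 3). L_avg = sum(p_i * l_i) = 27/160*3 + 3/16*2 + 1/16*3 + 13/80*3 + 1/8*3 + 3/20*3 + 23/160*3 = 45/16 = 2.8125

2.8125 bits


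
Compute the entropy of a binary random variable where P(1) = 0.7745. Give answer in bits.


H = -p*log2(p) - (1-p)*log2(1-p). -0.7745*log2(0.7745) = 0.285529; -0.2255*log2(0.2255) = 0.484555. H = 0.285529 + 0.484555 = 0.7701

0.7701 bits


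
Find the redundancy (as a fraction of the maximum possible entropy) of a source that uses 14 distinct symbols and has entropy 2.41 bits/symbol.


H_max = log2(K) = log2(14) = 3.8074 bits/symbol. Redundancy = 1 - H/H_max = 1 - 2.41/3.8074 = 1 - 0.633 = 0.367

0.367


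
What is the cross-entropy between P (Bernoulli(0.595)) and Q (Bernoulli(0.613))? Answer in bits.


H(P,Q) = -p*log2(q) - (1-p)*log2(1-q). -0.595*log2(0.613) = 0.420094; -0.405*log2(0.387) = 0.554686. H(P,Q) = 0.420094 + 0.554686 = 0.9748

0.9748 bits


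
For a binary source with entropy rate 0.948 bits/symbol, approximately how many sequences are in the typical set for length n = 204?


log2|A_typical| = nH = 204 * 0.948 = 193.392, so |A_typical| ~ 2^193.392 = 1.647e+58

1.647e+58


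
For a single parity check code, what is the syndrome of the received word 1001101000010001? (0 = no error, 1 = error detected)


Syndrome = XOR of all bits = 1 XOR 0 XOR 0 XOR 1 XOR 1 XOR 0 XOR 1 XOR 0 XOR 0 XOR 0 XOR 0 XOR 1 XOR 0 XOR 0 XOR 0 XOR 1 = 0

0


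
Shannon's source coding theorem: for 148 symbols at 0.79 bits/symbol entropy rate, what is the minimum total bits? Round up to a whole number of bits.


Minimum bits >= n * H = 148 * 0.79 = 116.92, rounded up to a whole number of bits = 117

117 bits


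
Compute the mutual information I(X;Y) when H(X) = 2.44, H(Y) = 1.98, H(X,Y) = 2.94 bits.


I(X;Y) = H(X) + H(Y) - H(X,Y) = 2.44 + 1.98 - 2.94 = 1.48

1.48 bits


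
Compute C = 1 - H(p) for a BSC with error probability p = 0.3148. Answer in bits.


H(p) = -p*log2(p) - (1-p)*log2(1-p) = -0.3148*log2(0.3148) - 0.6852*log2(0.6852) = 0.524927 + 0.373710 = 0.8986. C = 1 - H(p) = 1 - 0.8986 = 0.1014

0.1014 bits


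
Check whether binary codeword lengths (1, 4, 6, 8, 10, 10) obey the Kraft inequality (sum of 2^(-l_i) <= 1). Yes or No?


Kraft sum = sum(2^(-l_i)) = 0.584, need <= 1. Result: satisfied (a binary prefix-free code with these lengths exists)

Yes


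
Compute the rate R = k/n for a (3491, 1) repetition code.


Rate = k/n = 1/3491

1/3491


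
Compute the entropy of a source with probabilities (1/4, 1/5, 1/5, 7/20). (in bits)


H = -sum(p_i * log2(p_i)). Terms: -(1/4)*log2(1/4) = 0.500000; -(1/5)*log2(1/5) = 0.464386; -(1/5)*log2(1/5) = 0.464386; -(7/20)*log2(7/20) = 0.530101. H = 0.500000 + 0.464386 + 0.464386 + 0.530101 = 1.9589

1.9589 bits


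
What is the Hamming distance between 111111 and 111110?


Count differing positions: . . . . . ^ = 1 differences

1


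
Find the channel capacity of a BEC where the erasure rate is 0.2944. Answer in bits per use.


C = 1 - epsilon = 1 - 0.2944 = 0.7056

0.7056 bits


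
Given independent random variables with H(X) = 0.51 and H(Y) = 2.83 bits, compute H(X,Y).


For independent variables, H(X,Y) = H(X) + H(Y) = 0.51 + 2.83 = 3.34

3.34 bits


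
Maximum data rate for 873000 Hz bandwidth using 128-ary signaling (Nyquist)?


Rate = 2 * B * log2(M) = 2 * 873000 * 7.0 = 12222000.0

12222000.0 bps


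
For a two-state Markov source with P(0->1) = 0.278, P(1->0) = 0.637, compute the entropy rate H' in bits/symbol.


Stationary distribution: pi_0 = p10/(p01+p10) = 0.6962, pi_1 = 0.3038. Entropy rate H' = pi_0*H(p01) + pi_1*H(p10) = 0.6962*0.8527 + 0.3038*0.9451 = 0.8808

0.8808 bits/symbol


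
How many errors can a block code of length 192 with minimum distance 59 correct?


Correction capability = floor((d-1)/2) = floor((59-1)/2) = 29

29 errors


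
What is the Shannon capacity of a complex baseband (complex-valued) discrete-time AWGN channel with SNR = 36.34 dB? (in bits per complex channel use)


SNR_linear = 10^(36.34/10) = 4305.2661; C = log2(1 + SNR_linear) = log2(1 + 4305.2661) = 12.0722

12.0722 bits/channel use


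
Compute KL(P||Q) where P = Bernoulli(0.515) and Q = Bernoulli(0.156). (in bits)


KL = p*log2(p/q) + (1-p)*log2((1-p)/(1-q)) = 0.515*log2(0.515/0.156) + 0.485*log2(0.485/0.844) = 0.4997

0.4997 bits


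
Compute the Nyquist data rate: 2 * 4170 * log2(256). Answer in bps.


Rate = 2 * B * log2(M) = 2 * 4170 * 8.0 = 66720.0

66720.0 bps


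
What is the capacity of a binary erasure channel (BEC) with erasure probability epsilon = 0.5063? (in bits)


C = 1 - epsilon = 1 - 0.5063 = 0.4937

0.4937 bits


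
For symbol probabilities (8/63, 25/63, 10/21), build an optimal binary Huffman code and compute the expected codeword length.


Huffman construction (repeatedly merge the two least-probable nodes; each merge adds 1 bit to every symbol beneath it): 8/63 + 25/63 = 11/21; 10/21 + 11/21 = 1. Resulting codeword lengths (in the order the probabilities were given): (2, 2, 1). L_avg = sum(p_i * l_i) = 8/63*2 + 25/63*2 + 10/21*1 = 32/21 = 1.5238

1.5238 bits


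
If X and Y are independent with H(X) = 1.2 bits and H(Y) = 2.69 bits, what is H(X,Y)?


For independent variables, H(X,Y) = H(X) + H(Y) = 1.2 + 2.69 = 3.89

3.89 bits


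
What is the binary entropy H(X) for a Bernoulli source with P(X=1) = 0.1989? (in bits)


H = -p*log2(p) - (1-p)*log2(1-p). -0.1989*log2(0.1989) = 0.463414; -0.8011*log2(0.8011) = 0.256309. H = 0.463414 + 0.256309 = 0.7197

0.7197 bits


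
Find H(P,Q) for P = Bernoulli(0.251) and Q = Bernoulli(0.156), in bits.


H(P,Q) = -p*log2(q) - (1-p)*log2(1-q). -0.251*log2(0.156) = 0.672776; -0.749*log2(0.844) = 0.183269. H(P,Q) = 0.672776 + 0.183269 = 0.856

0.856 bits


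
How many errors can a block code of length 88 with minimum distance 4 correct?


Correction capability = floor((d-1)/2) = floor((4-1)/2) = 1

1 errors


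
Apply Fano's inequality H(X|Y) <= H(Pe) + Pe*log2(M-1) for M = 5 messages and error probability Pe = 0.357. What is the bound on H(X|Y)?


H(Pe) = -Pe*log2(Pe) - (1-Pe)*log2(1-Pe) = -0.357*log2(0.357) - 0.643*log2(0.643) = 0.530503 + 0.409661 = 0.9402. Pe*log2(M-1) = 0.357*log2(4) = 0.714000. Bound = H(Pe) + Pe*log2(M-1) = 0.530503 + 0.409661 + 0.714000 = 1.6542

1.6542 bits


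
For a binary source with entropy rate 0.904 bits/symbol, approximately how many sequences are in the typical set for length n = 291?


log2|A_typical| = nH = 291 * 0.904 = 263.064, so |A_typical| ~ 2^263.064 = 1.549e+79

1.549e+79


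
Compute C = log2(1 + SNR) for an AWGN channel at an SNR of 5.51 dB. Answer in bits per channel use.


SNR_linear = 10^(5.51/10) = 3.5563; C = log2(1 + SNR_linear) = log2(1 + 3.5563) = 2.1879

2.1879 bits/channel use


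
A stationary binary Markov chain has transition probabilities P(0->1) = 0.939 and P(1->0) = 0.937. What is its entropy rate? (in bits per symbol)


Stationary distribution: pi_0 = p10/(p01+p10) = 0.4995, pi_1 = 0.5005. Entropy rate H' = pi_0*H(p01) + pi_1*H(p10) = 0.4995*0.3314 + 0.5005*0.3392 = 0.3353

0.3353 bits/symbol


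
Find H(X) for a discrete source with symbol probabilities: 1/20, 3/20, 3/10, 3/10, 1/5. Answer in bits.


H = -sum(p_i * log2(p_i)). Terms: -(1/20)*log2(1/20) = 0.216096; -(3/20)*log2(3/20) = 0.410545; -(3/10)*log2(3/10) = 0.521090; -(3/10)*log2(3/10) = 0.521090; -(1/5)*log2(1/5) = 0.464386. H = 0.216096 + 0.410545 + 0.521090 + 0.521090 + 0.464386 = 2.1332

2.1332 bits


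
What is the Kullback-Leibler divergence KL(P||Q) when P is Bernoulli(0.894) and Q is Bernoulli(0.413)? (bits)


KL = p*log2(p/q) + (1-p)*log2((1-p)/(1-q)) = 0.894*log2(0.894/0.413) + 0.106*log2(0.106/0.587) = 0.7343

0.7343 bits


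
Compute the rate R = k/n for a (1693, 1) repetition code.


Rate = k/n = 1/1693

1/1693


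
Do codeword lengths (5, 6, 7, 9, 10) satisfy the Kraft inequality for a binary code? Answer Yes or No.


Kraft sum = sum(2^(-l_i)) = 0.0576, need <= 1. Result: satisfied (a binary prefix-free code with these lengths exists)

Yes


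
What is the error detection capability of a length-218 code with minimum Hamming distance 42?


Detection capability = d_min - 1 = 42 - 1 = 41

41 errors


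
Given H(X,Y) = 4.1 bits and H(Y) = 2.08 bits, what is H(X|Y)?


H(X|Y) = H(X,Y) - H(Y) = 4.1 - 2.08 = 2.02

2.02 bits


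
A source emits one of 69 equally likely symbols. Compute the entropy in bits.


H = log2(n) = log2(69) = 6.1085

6.1085 bits


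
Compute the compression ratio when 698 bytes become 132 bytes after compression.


Ratio = original / compressed = 698 / 132 = 5.2879

5.2879


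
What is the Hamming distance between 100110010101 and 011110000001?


Count differing positions: ^ ^ ^ . . . . ^ . ^ . . = 5 differences

5


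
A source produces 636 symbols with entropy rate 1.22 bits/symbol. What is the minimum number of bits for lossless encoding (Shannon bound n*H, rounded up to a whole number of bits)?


Minimum bits >= n * H = 636 * 1.22 = 775.92, rounded up to a whole number of bits = 776

776 bits


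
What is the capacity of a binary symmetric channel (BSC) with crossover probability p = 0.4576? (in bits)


H(p) = -p*log2(p) - (1-p)*log2(1-p) = -0.4576*log2(0.4576) - 0.5424*log2(0.5424) = 0.516100 + 0.478706 = 0.9948. C = 1 - H(p) = 1 - 0.9948 = 0.0052

0.0052 bits


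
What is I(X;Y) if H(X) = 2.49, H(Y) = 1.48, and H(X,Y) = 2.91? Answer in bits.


I(X;Y) = H(X) + H(Y) - H(X,Y) = 2.49 + 1.48 - 2.91 = 1.06

1.06 bits


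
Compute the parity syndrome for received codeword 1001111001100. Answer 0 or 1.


Syndrome = XOR of all bits = 1 XOR 0 XOR 0 XOR 1 XOR 1 XOR 1 XOR 1 XOR 0 XOR 0 XOR 1 XOR 1 XOR 0 XOR 0 = 1

1


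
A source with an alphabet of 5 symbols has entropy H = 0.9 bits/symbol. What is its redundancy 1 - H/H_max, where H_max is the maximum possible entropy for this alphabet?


H_max = log2(K) = log2(5) = 2.3219 bits/symbol. Redundancy = 1 - H/H_max = 1 - 0.9/2.3219 = 1 - 0.3876 = 0.6124

0.6124


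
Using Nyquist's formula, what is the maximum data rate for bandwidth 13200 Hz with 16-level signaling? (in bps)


Rate = 2 * B * log2(M) = 2 * 13200 * 4.0 = 105600.0

105600.0 bps


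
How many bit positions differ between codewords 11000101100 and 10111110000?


Count differing positions: . ^ ^ ^ ^ . ^ ^ ^ . . = 7 differences

7


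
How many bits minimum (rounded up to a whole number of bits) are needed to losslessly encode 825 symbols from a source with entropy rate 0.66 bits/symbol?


Minimum bits >= n * H = 825 * 0.66 = 544.5, rounded up to a whole number of bits = 545

545 bits


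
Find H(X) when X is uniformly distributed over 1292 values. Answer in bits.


H = log2(n) = log2(1292) = 10.3354

10.3354 bits


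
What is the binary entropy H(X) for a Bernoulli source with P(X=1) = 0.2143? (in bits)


H = -p*log2(p) - (1-p)*log2(1-p). -0.2143*log2(0.2143) = 0.476238; -0.7857*log2(0.7857) = 0.273384. H = 0.476238 + 0.273384 = 0.7496

0.7496 bits


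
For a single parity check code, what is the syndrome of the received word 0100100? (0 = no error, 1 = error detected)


Syndrome = XOR of all bits = 0 XOR 1 XOR 0 XOR 0 XOR 1 XOR 0 XOR 0 = 0

0


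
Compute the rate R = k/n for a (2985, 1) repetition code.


Rate = k/n = 1/2985

1/2985


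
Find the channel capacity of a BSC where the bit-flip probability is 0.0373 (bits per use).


H(p) = -p*log2(p) - (1-p)*log2(1-p) = -0.0373*log2(0.0373) - 0.9627*log2(0.9627) = 0.176977 + 0.052796 = 0.2298. C = 1 - H(p) = 1 - 0.2298 = 0.7702

0.7702 bits


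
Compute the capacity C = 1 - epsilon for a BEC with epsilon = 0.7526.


C = 1 - epsilon = 1 - 0.7526 = 0.2474

0.2474 bits


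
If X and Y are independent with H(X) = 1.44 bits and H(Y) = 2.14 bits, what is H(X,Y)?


For independent variables, H(X,Y) = H(X) + H(Y) = 1.44 + 2.14 = 3.58

3.58 bits


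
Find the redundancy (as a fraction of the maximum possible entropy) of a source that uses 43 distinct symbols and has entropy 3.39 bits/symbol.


H_max = log2(K) = log2(43) = 5.4263 bits/symbol. Redundancy = 1 - H/H_max = 1 - 3.39/5.4263 = 1 - 0.6247 = 0.3753

0.3753


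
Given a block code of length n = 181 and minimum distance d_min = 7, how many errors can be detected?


Detection capability = d_min - 1 = 7 - 1 = 6

6 errors


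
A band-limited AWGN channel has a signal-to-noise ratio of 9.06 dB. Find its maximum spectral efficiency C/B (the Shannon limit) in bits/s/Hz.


SNR_linear = 10^(9.06/10) = 8.0538; C/B = log2(1 + SNR_linear) = log2(1 + 8.0538) = 3.1785

3.1785 bits/s/Hz


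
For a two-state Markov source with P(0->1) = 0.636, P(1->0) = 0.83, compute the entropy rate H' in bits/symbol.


Stationary distribution: pi_0 = p10/(p01+p10) = 0.5662, pi_1 = 0.4338. Entropy rate H' = pi_0*H(p01) + pi_1*H(p10) = 0.5662*0.946 + 0.4338*0.6577 = 0.8209

0.8209 bits/symbol


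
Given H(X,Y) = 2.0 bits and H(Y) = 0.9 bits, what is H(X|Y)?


H(X|Y) = H(X,Y) - H(Y) = 2.0 - 0.9 = 1.1

1.1 bits


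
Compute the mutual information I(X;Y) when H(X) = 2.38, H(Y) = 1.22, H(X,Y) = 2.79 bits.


I(X;Y) = H(X) + H(Y) - H(X,Y) = 2.38 + 1.22 - 2.79 = 0.81

0.81 bits


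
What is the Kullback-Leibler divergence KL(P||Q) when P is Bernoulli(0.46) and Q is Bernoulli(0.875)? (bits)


KL = p*log2(p/q) + (1-p)*log2((1-p)/(1-q)) = 0.46*log2(0.46/0.875) + 0.54*log2(0.54/0.125) = 0.7132

0.7132 bits


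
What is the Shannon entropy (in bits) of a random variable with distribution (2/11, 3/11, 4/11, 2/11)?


H = -sum(p_i * log2(p_i)). Terms: -(2/11)*log2(2/11) = 0.447169; -(3/11)*log2(3/11) = 0.511219; -(4/11)*log2(4/11) = 0.530702; -(2/11)*log2(2/11) = 0.447169. H = 0.447169 + 0.511219 + 0.530702 + 0.447169 = 1.9363

1.9363 bits


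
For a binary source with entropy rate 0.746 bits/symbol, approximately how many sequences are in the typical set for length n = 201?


log2|A_typical| = nH = 201 * 0.746 = 149.946, so |A_typical| ~ 2^149.946 = 1.375e+45

1.375e+45


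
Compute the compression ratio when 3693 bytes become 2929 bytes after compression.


Ratio = original / compressed = 3693 / 2929 = 1.2608

1.2608


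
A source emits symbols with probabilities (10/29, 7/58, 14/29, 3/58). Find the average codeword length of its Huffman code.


Huffman construction (repeatedly merge the two least-probable nodes; each merge adds 1 bit to every symbol beneath it): 3/58 + 7/58 = 5/29; 5/29 + 10/29 = 15/29; 14/29 + 15/29 = 1. Resulting codeword lengths (in the order the probabilities were given): (2, 3, 1, 3). L_avg = sum(p_i * l_i) = 10/29*2 + 7/58*3 + 14/29*1 + 3/58*3 = 49/29 = 1.6897

1.6897 bits


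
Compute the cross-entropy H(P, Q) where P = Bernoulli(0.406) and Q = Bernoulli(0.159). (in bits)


H(P,Q) = -p*log2(q) - (1-p)*log2(1-q). -0.406*log2(0.159) = 1.077078; -0.594*log2(0.841) = 0.148394. H(P,Q) = 1.077078 + 0.148394 = 1.2255

1.2255 bits


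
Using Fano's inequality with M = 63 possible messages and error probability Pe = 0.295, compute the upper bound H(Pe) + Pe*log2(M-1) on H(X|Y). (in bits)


H(Pe) = -Pe*log2(Pe) - (1-Pe)*log2(1-Pe) = -0.295*log2(0.295) - 0.705*log2(0.705) = 0.519558 + 0.355535 = 0.8751. Pe*log2(M-1) = 0.295*log2(62) = 1.756488. Bound = H(Pe) + Pe*log2(M-1) = 0.519558 + 0.355535 + 1.756488 = 2.6316

2.6316 bits


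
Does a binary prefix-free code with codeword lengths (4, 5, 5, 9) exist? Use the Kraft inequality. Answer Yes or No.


Kraft sum = sum(2^(-l_i)) = 0.127, need <= 1. Result: satisfied (a binary prefix-free code with these lengths exists)

Yes


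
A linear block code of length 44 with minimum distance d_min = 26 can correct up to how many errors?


Correction capability = floor((d-1)/2) = floor((26-1)/2) = 12

12 errors


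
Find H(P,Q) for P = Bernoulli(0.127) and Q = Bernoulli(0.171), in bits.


H(P,Q) = -p*log2(q) - (1-p)*log2(1-q). -0.127*log2(0.171) = 0.323587; -0.873*log2(0.829) = 0.236195. H(P,Q) = 0.323587 + 0.236195 = 0.5598

0.5598 bits


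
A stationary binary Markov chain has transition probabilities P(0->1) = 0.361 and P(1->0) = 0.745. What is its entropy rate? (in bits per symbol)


Stationary distribution: pi_0 = p10/(p01+p10) = 0.6736, pi_1 = 0.3264. Entropy rate H' = pi_0*H(p01) + pi_1*H(p10) = 0.6736*0.9435 + 0.3264*0.8191 = 0.9029

0.9029 bits/symbol


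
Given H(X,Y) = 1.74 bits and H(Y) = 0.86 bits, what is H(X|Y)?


H(X|Y) = H(X,Y) - H(Y) = 1.74 - 0.86 = 0.88

0.88 bits


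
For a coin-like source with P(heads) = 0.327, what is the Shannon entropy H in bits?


H = -p*log2(p) - (1-p)*log2(1-p). -0.327*log2(0.327) = 0.527332; -0.673*log2(0.673) = 0.384499. H = 0.527332 + 0.384499 = 0.9118

0.9118 bits


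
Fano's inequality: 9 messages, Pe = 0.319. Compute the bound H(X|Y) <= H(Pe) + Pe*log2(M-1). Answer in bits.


H(Pe) = -Pe*log2(Pe) - (1-Pe)*log2(1-Pe) = -0.319*log2(0.319) - 0.681*log2(0.681) = 0.525831 + 0.377460 = 0.9033. Pe*log2(M-1) = 0.319*log2(8) = 0.957000. Bound = H(Pe) + Pe*log2(M-1) = 0.525831 + 0.377460 + 0.957000 = 1.8603

1.8603 bits


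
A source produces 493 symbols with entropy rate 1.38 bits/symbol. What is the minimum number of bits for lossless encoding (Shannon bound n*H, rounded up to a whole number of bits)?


Minimum bits >= n * H = 493 * 1.38 = 680.34, rounded up to a whole number of bits = 681

681 bits


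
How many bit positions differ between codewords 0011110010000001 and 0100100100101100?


Count differing positions: . ^ ^ ^ . ^ . ^ ^ . ^ . ^ ^ . ^ = 10 differences

10


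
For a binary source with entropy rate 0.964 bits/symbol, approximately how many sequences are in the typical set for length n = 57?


log2|A_typical| = nH = 57 * 0.964 = 54.948, so |A_typical| ~ 2^54.948 = 3.475e+16

3.475e+16


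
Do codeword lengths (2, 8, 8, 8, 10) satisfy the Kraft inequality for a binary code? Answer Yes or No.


Kraft sum = sum(2^(-l_i)) = 0.2627, need <= 1. Result: satisfied (a binary prefix-free code with these lengths exists)

Yes


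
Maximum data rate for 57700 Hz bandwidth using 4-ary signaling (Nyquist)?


Rate = 2 * B * log2(M) = 2 * 57700 * 2.0 = 230800.0

230800.0 bps


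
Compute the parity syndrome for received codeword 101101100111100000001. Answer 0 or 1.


Syndrome = XOR of all bits = 1 XOR 0 XOR 1 XOR 1 XOR 0 XOR 1 XOR 1 XOR 0 XOR 0 XOR 1 XOR 1 XOR 1 XOR 1 XOR 0 XOR 0 XOR 0 XOR 0 XOR 0 XOR 0 XOR 0 XOR 1 = 0

0


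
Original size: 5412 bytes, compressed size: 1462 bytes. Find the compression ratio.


Ratio = original / compressed = 5412 / 1462 = 3.7018

3.7018


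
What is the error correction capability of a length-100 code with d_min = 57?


Correction capability = floor((d-1)/2) = floor((57-1)/2) = 28

28 errors


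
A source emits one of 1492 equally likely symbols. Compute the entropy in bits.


H = log2(n) = log2(1492) = 10.543

10.543 bits


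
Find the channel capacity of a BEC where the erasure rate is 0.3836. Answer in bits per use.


C = 1 - epsilon = 1 - 0.3836 = 0.6164

0.6164 bits


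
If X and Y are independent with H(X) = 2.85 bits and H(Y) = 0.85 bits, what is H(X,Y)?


For independent variables, H(X,Y) = H(X) + H(Y) = 2.85 + 0.85 = 3.7

3.7 bits


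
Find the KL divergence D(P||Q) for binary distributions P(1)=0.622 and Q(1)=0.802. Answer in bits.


KL = p*log2(p/q) + (1-p)*log2((1-p)/(1-q)) = 0.622*log2(0.622/0.802) + 0.378*log2(0.378/0.198) = 0.1246

0.1246 bits


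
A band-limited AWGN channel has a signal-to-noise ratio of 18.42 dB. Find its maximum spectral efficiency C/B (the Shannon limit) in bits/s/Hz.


SNR_linear = 10^(18.42/10) = 69.5024; C/B = log2(1 + SNR_linear) = log2(1 + 69.5024) = 6.1396

6.1396 bits/s/Hz


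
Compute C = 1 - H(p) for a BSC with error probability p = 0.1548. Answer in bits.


H(p) = -p*log2(p) - (1-p)*log2(1-p) = -0.1548*log2(0.1548) - 0.8452*log2(0.8452) = 0.416648 + 0.205075 = 0.6217. C = 1 - H(p) = 1 - 0.6217 = 0.3783

0.3783 bits


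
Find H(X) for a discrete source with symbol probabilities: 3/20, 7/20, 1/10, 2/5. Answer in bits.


H = -sum(p_i * log2(p_i)). Terms: -(3/20)*log2(3/20) = 0.410545; -(7/20)*log2(7/20) = 0.530101; -(1/10)*log2(1/10) = 0.332193; -(2/5)*log2(2/5) = 0.528771. H = 0.410545 + 0.530101 + 0.332193 + 0.528771 = 1.8016

1.8016 bits


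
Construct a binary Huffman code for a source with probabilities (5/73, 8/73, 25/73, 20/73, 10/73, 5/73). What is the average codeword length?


Huffman construction (repeatedly merge the two least-probable nodes; each merge adds 1 bit to every symbol beneath it): 5/73 + 5/73 = 10/73; 8/73 + 10/73 = 18/73; 10/73 + 18/73 = 28/73; 20/73 + 25/73 = 45/73; 28/73 + 45/73 = 1. Resulting codeword lengths (in the order the probabilities were given): (3, 3, 2, 2, 3, 3). L_avg = sum(p_i * l_i) = 5/73*3 + 8/73*3 + 25/73*2 + 20/73*2 + 10/73*3 + 5/73*3 = 174/73 = 2.3836

2.3836 bits


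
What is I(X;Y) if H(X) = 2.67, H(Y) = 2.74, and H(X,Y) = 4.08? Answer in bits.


I(X;Y) = H(X) + H(Y) - H(X,Y) = 2.67 + 2.74 - 4.08 = 1.33

1.33 bits


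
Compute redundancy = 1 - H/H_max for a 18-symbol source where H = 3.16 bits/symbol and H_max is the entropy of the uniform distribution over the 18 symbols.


H_max = log2(K) = log2(18) = 4.1699 bits/symbol. Redundancy = 1 - H/H_max = 1 - 3.16/4.1699 = 1 - 0.7578 = 0.2422

0.2422


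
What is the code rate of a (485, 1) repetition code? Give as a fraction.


Rate = k/n = 1/485

1/485


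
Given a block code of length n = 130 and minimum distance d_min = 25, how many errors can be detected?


Detection capability = d_min - 1 = 25 - 1 = 24

24 errors


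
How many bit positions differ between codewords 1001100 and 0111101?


Count differing positions: ^ ^ ^ . . . ^ = 4 differences

4


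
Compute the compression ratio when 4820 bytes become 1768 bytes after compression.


Ratio = original / compressed = 4820 / 1768 = 2.7262

2.7262


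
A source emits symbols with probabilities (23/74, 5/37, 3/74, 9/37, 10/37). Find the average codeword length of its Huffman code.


Huffman construction (repeatedly merge the two least-probable nodes; each merge adds 1 bit to every symbol beneath it): 3/74 + 5/37 = 13/74; 13/74 + 9/37 = 31/74; 10/37 + 23/74 = 43/74; 31/74 + 43/74 = 1. Resulting codeword lengths (in the order the probabilities were given): (2, 3, 3, 2, 2). L_avg = sum(p_i * l_i) = 23/74*2 + 5/37*3 + 3/74*3 + 9/37*2 + 10/37*2 = 161/74 = 2.1757

2.1757 bits


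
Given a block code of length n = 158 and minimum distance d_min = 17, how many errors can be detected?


Detection capability = d_min - 1 = 17 - 1 = 16

16 errors


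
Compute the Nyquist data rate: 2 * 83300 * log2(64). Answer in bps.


Rate = 2 * B * log2(M) = 2 * 83300 * 6.0 = 999600.0

999600.0 bps


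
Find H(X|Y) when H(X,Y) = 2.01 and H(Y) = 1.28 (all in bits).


H(X|Y) = H(X,Y) - H(Y) = 2.01 - 1.28 = 0.73

0.73 bits


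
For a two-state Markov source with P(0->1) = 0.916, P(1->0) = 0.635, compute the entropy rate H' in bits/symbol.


Stationary distribution: pi_0 = p10/(p01+p10) = 0.4094, pi_1 = 0.5906. Entropy rate H' = pi_0*H(p01) + pi_1*H(p10) = 0.4094*0.4161 + 0.5906*0.9468 = 0.7295

0.7295 bits/symbol


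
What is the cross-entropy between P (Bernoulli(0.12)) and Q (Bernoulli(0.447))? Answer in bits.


H(P,Q) = -p*log2(q) - (1-p)*log2(1-q). -0.12*log2(0.447) = 0.139398; -0.88*log2(0.553) = 0.752091. H(P,Q) = 0.139398 + 0.752091 = 0.8915

0.8915 bits


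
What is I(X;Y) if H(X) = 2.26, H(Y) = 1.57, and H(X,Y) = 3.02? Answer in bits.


I(X;Y) = H(X) + H(Y) - H(X,Y) = 2.26 + 1.57 - 3.02 = 0.81

0.81 bits


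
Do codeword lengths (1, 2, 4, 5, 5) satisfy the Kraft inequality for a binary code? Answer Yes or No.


Kraft sum = sum(2^(-l_i)) = 0.875, need <= 1. Result: satisfied (a binary prefix-free code with these lengths exists)

Yes


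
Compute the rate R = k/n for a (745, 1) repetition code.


Rate = k/n = 1/745

1/745


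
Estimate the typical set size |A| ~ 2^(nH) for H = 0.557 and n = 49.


log2|A_typical| = nH = 49 * 0.557 = 27.293, so |A_typical| ~ 2^27.293 = 1.644e+08

1.644e+08


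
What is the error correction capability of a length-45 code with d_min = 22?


Correction capability = floor((d-1)/2) = floor((22-1)/2) = 10

10 errors


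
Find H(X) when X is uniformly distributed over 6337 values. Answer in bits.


H = log2(n) = log2(6337) = 12.6296

12.6296 bits


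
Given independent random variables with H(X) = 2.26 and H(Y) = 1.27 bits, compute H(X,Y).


For independent variables, H(X,Y) = H(X) + H(Y) = 2.26 + 1.27 = 3.53

3.53 bits


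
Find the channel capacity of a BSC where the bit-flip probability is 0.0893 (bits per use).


H(p) = -p*log2(p) - (1-p)*log2(1-p) = -0.0893*log2(0.0893) - 0.9107*log2(0.9107) = 0.311228 + 0.122901 = 0.4341. C = 1 - H(p) = 1 - 0.4341 = 0.5659

0.5659 bits


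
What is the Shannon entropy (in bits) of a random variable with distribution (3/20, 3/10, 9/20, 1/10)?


H = -sum(p_i * log2(p_i)). Terms: -(3/20)*log2(3/20) = 0.410545; -(3/10)*log2(3/10) = 0.521090; -(9/20)*log2(9/20) = 0.518401; -(1/10)*log2(1/10) = 0.332193. H = 0.410545 + 0.521090 + 0.518401 + 0.332193 = 1.7822

1.7822 bits


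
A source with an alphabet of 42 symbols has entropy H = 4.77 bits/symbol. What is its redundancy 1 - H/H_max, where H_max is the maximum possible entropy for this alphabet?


H_max = log2(K) = log2(42) = 5.3923 bits/symbol. Redundancy = 1 - H/H_max = 1 - 4.77/5.3923 = 1 - 0.8846 = 0.1154

0.1154


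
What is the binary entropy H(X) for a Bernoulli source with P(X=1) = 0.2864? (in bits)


H = -p*log2(p) - (1-p)*log2(1-p). -0.2864*log2(0.2864) = 0.516636; -0.7136*log2(0.7136) = 0.347389. H = 0.516636 + 0.347389 = 0.864

0.864 bits


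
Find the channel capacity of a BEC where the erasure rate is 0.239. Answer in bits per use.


C = 1 - epsilon = 1 - 0.239 = 0.761

0.761 bits


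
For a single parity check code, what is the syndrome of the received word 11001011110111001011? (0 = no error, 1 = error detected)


Syndrome = XOR of all bits = 1 XOR 1 XOR 0 XOR 0 XOR 1 XOR 0 XOR 1 XOR 1 XOR 1 XOR 1 XOR 0 XOR 1 XOR 1 XOR 1 XOR 0 XOR 0 XOR 1 XOR 0 XOR 1 XOR 1 = 1

1


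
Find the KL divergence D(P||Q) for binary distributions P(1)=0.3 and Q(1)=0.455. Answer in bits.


KL = p*log2(p/q) + (1-p)*log2((1-p)/(1-q)) = 0.3*log2(0.3/0.455) + 0.7*log2(0.7/0.545) = 0.0725

0.0725 bits


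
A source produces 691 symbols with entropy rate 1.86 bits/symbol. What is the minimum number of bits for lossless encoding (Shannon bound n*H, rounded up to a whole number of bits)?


Minimum bits >= n * H = 691 * 1.86 = 1285.26, rounded up to a whole number of bits = 1286

1286 bits


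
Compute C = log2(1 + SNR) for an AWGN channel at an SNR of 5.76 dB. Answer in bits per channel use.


SNR_linear = 10^(5.76/10) = 3.767; C = log2(1 + SNR_linear) = log2(1 + 3.767) = 2.2531

2.2531 bits/channel use


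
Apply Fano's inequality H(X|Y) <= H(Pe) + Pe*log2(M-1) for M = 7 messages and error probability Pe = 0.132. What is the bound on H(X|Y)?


H(Pe) = -Pe*log2(Pe) - (1-Pe)*log2(1-Pe) = -0.132*log2(0.132) - 0.868*log2(0.868) = 0.385624 + 0.177274 = 0.5629. Pe*log2(M-1) = 0.132*log2(6) = 0.341215. Bound = H(Pe) + Pe*log2(M-1) = 0.385624 + 0.177274 + 0.341215 = 0.9041

0.9041 bits


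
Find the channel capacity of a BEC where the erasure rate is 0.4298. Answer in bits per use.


C = 1 - epsilon = 1 - 0.4298 = 0.5702

0.5702 bits


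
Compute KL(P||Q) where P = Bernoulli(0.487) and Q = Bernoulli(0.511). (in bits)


KL = p*log2(p/q) + (1-p)*log2((1-p)/(1-q)) = 0.487*log2(0.487/0.511) + 0.513*log2(0.513/0.489) = 0.0017

0.0017 bits


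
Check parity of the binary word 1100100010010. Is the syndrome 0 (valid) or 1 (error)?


Syndrome = XOR of all bits = 1 XOR 1 XOR 0 XOR 0 XOR 1 XOR 0 XOR 0 XOR 0 XOR 1 XOR 0 XOR 0 XOR 1 XOR 0 = 1

1


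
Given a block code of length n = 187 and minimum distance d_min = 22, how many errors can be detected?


Detection capability = d_min - 1 = 22 - 1 = 21

21 errors


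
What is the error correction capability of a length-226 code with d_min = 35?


Correction capability = floor((d-1)/2) = floor((35-1)/2) = 17

17 errors


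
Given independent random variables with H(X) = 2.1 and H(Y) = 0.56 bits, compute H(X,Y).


For independent variables, H(X,Y) = H(X) + H(Y) = 2.1 + 0.56 = 2.66

2.66 bits


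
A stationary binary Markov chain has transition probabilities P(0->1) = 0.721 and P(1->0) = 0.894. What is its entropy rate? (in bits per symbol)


Stationary distribution: pi_0 = p10/(p01+p10) = 0.5536, pi_1 = 0.4464. Entropy rate H' = pi_0*H(p01) + pi_1*H(p10) = 0.5536*0.8541 + 0.4464*0.4877 = 0.6905

0.6905 bits/symbol


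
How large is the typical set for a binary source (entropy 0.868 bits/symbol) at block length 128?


log2|A_typical| = nH = 128 * 0.868 = 111.104, so |A_typical| ~ 2^111.104 = 2.790e+33

2.790e+33


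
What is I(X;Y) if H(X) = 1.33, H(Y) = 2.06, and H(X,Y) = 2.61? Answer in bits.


I(X;Y) = H(X) + H(Y) - H(X,Y) = 1.33 + 2.06 - 2.61 = 0.78

0.78 bits


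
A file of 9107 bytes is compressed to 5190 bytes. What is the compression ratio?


Ratio = original / compressed = 9107 / 5190 = 1.7547

1.7547


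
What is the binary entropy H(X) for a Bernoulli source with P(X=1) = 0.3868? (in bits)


H = -p*log2(p) - (1-p)*log2(1-p). -0.3868*log2(0.3868) = 0.530048; -0.6132*log2(0.6132) = 0.432656. H = 0.530048 + 0.432656 = 0.9627

0.9627 bits


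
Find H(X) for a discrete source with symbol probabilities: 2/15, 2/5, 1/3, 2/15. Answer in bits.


H = -sum(p_i * log2(p_i)). Terms: -(2/15)*log2(2/15) = 0.387585; -(2/5)*log2(2/5) = 0.528771; -(1/3)*log2(1/3) = 0.528321; -(2/15)*log2(2/15) = 0.387585. H = 0.387585 + 0.528771 + 0.528321 + 0.387585 = 1.8323

1.8323 bits


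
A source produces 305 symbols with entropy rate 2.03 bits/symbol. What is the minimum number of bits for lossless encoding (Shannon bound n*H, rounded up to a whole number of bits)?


Minimum bits >= n * H = 305 * 2.03 = 619.15, rounded up to a whole number of bits = 620

620 bits


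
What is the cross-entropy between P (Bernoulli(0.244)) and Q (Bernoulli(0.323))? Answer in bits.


H(P,Q) = -p*log2(q) - (1-p)*log2(1-q). -0.244*log2(0.323) = 0.397816; -0.756*log2(0.677) = 0.425456. H(P,Q) = 0.397816 + 0.425456 = 0.8233

0.8233 bits


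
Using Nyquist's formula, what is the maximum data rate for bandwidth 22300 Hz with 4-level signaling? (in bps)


Rate = 2 * B * log2(M) = 2 * 22300 * 2.0 = 89200.0

89200.0 bps


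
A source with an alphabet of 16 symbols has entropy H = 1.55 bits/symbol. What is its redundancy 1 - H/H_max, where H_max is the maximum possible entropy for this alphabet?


H_max = log2(K) = log2(16) = 4.0 bits/symbol. Redundancy = 1 - H/H_max = 1 - 1.55/4.0 = 1 - 0.3875 = 0.6125

0.6125


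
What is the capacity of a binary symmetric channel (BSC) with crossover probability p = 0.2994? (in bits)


H(p) = -p*log2(p) - (1-p)*log2(1-p) = -0.2994*log2(0.2994) - 0.7006*log2(0.7006) = 0.520912 + 0.359644 = 0.8806. C = 1 - H(p) = 1 - 0.8806 = 0.1194

0.1194 bits


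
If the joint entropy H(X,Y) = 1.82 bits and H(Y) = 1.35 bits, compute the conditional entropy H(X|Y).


H(X|Y) = H(X,Y) - H(Y) = 1.82 - 1.35 = 0.47

0.47 bits


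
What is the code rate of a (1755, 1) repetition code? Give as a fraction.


Rate = k/n = 1/1755

1/1755


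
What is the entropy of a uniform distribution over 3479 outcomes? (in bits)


H = log2(n) = log2(3479) = 11.7645

11.7645 bits


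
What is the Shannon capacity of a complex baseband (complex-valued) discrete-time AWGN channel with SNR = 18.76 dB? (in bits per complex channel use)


SNR_linear = 10^(18.76/10) = 75.1623; C = log2(1 + SNR_linear) = log2(1 + 75.1623) = 6.251

6.251 bits/channel use


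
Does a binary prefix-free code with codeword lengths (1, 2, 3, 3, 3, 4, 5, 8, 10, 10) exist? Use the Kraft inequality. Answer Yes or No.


Kraft sum = sum(2^(-l_i)) = 1.2246, need <= 1. Result: violated (a binary prefix-free code with these lengths cannot exist)

No


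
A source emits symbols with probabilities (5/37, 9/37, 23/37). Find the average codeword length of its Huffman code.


Huffman construction (repeatedly merge the two least-probable nodes; each merge adds 1 bit to every symbol beneath it): 5/37 + 9/37 = 14/37; 14/37 + 23/37 = 1. Resulting codeword lengths (in the order the probabilities were given): (2, 2, 1). L_avg = sum(p_i * l_i) = 5/37*2 + 9/37*2 + 23/37*1 = 51/37 = 1.3784

1.3784 bits


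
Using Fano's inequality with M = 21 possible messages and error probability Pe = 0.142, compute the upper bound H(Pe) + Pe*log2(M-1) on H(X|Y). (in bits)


H(Pe) = -Pe*log2(Pe) - (1-Pe)*log2(1-Pe) = -0.142*log2(0.142) - 0.858*log2(0.858) = 0.399877 + 0.189575 = 0.5895. Pe*log2(M-1) = 0.142*log2(20) = 0.613714. Bound = H(Pe) + Pe*log2(M-1) = 0.399877 + 0.189575 + 0.613714 = 1.2032

1.2032 bits


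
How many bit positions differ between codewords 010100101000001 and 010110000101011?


Count differing positions: . . . . ^ . ^ . ^ ^ . ^ . ^ . = 6 differences

6


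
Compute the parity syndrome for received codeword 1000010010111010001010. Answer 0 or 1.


Syndrome = XOR of all bits = 1 XOR 0 XOR 0 XOR 0 XOR 0 XOR 1 XOR 0 XOR 0 XOR 1 XOR 0 XOR 1 XOR 1 XOR 1 XOR 0 XOR 1 XOR 0 XOR 0 XOR 0 XOR 1 XOR 0 XOR 1 XOR 0 = 1

1


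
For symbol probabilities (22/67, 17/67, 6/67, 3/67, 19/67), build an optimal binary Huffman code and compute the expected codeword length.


Huffman construction (repeatedly merge the two least-probable nodes; each merge adds 1 bit to every symbol beneath it): 3/67 + 6/67 = 9/67; 9/67 + 17/67 = 26/67; 19/67 + 22/67 = 41/67; 26/67 + 41/67 = 1. Resulting codeword lengths (in the order the probabilities were given): (2, 2, 3, 3, 2). L_avg = sum(p_i * l_i) = 22/67*2 + 17/67*2 + 6/67*3 + 3/67*3 + 19/67*2 = 143/67 = 2.1343

2.1343 bits


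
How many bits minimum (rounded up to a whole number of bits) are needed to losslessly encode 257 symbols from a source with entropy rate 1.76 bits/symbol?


Minimum bits >= n * H = 257 * 1.76 = 452.32, rounded up to a whole number of bits = 453

453 bits


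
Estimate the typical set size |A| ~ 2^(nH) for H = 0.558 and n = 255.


log2|A_typical| = nH = 255 * 0.558 = 142.29, so |A_typical| ~ 2^142.29 = 6.816e+42

6.816e+42


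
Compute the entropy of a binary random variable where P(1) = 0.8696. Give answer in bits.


H = -p*log2(p) - (1-p)*log2(1-p). -0.8696*log2(0.8696) = 0.175291; -0.1304*log2(0.1304) = 0.383244. H = 0.175291 + 0.383244 = 0.5585

0.5585 bits


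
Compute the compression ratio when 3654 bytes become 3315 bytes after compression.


Ratio = original / compressed = 3654 / 3315 = 1.1023

1.1023


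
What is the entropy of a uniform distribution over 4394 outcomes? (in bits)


H = log2(n) = log2(4394) = 12.1013

12.1013 bits


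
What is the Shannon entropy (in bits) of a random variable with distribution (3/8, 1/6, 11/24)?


H = -sum(p_i * log2(p_i)). Terms: -(3/8)*log2(3/8) = 0.530639; -(1/6)*log2(1/6) = 0.430827; -(11/24)*log2(11/24) = 0.515868. H = 0.530639 + 0.430827 + 0.515868 = 1.4773

1.4773 bits


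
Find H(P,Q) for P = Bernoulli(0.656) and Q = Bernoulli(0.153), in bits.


H(P,Q) = -p*log2(q) - (1-p)*log2(1-q). -0.656*log2(0.153) = 1.776708; -0.344*log2(0.847) = 0.082411. H(P,Q) = 1.776708 + 0.082411 = 1.8591

1.8591 bits


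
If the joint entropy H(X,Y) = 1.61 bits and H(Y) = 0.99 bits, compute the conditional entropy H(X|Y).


H(X|Y) = H(X,Y) - H(Y) = 1.61 - 0.99 = 0.62

0.62 bits
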